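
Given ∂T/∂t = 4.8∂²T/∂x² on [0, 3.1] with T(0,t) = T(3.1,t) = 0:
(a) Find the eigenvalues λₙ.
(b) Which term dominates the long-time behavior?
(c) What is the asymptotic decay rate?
Eigenvalues: λₙ = 4.8n²π²/3.1².
First three modes:
  n=1: λ₁ = 4.8π²/3.1² ≈ 4.93
  n=2: λ₂ = 19.2π²/3.1² ≈ 19.719 (4× faster decay)
  n=3: λ₃ = 43.2π²/3.1² ≈ 44.367 (9× faster decay)
As t → ∞, higher modes decay exponentially faster. The n=1 mode dominates: T ~ c₁ sin(πx/3.1) e^{-λ₁t}.
Decay rate: λ₁ = 4.8π²/3.1² ≈ 4.93.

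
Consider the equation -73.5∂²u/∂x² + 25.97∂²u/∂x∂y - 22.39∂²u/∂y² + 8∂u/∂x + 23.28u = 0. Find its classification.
Elliptic. (A = -73.5, B = 25.97, C = -22.39 gives B² - 4AC = -5908.2191.)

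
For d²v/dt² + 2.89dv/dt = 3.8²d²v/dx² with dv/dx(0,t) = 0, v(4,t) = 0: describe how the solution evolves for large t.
v → 0. Damping (γ=2.89) dissipates energy; oscillations decay exponentially.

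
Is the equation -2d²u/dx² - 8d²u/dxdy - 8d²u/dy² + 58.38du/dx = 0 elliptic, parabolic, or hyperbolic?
Computing B² - 4AC with A = -2, B = -8, C = -8: discriminant = 0 (zero). Answer: parabolic.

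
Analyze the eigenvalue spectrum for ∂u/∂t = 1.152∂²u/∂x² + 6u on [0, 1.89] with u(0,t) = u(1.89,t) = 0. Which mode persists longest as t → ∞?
Eigenvalues: λₙ = 1.152n²π²/1.89² - 6.
First three modes:
  n=1: λ₁ = 1.152π²/1.89² - 6 ≈ -2.817
  n=2: λ₂ = 4.608π²/1.89² - 6 ≈ 6.732
  n=3: λ₃ = 10.368π²/1.89² - 6 ≈ 22.646
Since 1.152π²/1.89² ≈ 3.183 < 6, λ₁ < 0.
The n=1 mode grows fastest (−λₙ is largest for n=1) → dominates.
Asymptotic: u ~ c₁ sin(πx/1.89) e^{2.817t} (exponential growth at rate −λ₁ ≈ 2.817).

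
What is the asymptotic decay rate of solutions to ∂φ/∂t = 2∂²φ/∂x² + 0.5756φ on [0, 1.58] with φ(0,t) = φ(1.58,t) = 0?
Eigenvalues: λₙ = 2n²π²/1.58² - 0.5756.
First three modes:
  n=1: λ₁ = 2π²/1.58² - 0.5756 ≈ 7.331
  n=2: λ₂ = 8π²/1.58² - 0.5756 ≈ 31.053
  n=3: λ₃ = 18π²/1.58² - 0.5756 ≈ 70.588
Since 2π²/1.58² ≈ 7.907 > 0.5756, all λₙ > 0.
The n=1 mode decays slowest → dominates as t → ∞.
Asymptotic: φ ~ c₁ sin(πx/1.58) e^{-λ₁t} with decay rate λ₁ ≈ 7.331.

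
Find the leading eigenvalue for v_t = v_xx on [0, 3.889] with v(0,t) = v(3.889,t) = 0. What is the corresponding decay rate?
Eigenvalues: λₙ = n²π²/3.889².
First three modes:
  n=1: λ₁ = π²/3.889² ≈ 0.653
  n=2: λ₂ = 4π²/3.889² ≈ 2.61 (4× faster decay)
  n=3: λ₃ = 9π²/3.889² ≈ 5.873 (9× faster decay)
As t → ∞, higher modes decay exponentially faster. The n=1 mode dominates: v ~ c₁ sin(πx/3.889) e^{-λ₁t}.
Decay rate: λ₁ = π²/3.889² ≈ 0.653.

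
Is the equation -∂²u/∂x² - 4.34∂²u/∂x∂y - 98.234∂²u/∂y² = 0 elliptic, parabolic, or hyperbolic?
Computing B² - 4AC with A = -1, B = -4.34, C = -98.234: discriminant = -374.1004 (negative). Answer: elliptic.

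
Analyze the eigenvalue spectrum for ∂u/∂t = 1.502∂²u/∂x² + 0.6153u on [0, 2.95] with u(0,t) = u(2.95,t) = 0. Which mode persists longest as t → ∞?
Eigenvalues: λₙ = 1.502n²π²/2.95² - 0.6153.
First three modes:
  n=1: λ₁ = 1.502π²/2.95² - 0.6153 ≈ 1.088
  n=2: λ₂ = 6.008π²/2.95² - 0.6153 ≈ 6.198
  n=3: λ₃ = 13.518π²/2.95² - 0.6153 ≈ 14.716
Since 1.502π²/2.95² ≈ 1.703 > 0.6153, all λₙ > 0.
The n=1 mode decays slowest → dominates as t → ∞.
Asymptotic: u ~ c₁ sin(πx/2.95) e^{-λ₁t} with decay rate λ₁ ≈ 1.088.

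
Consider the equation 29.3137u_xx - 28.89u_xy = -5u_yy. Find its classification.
Rewriting in standard form: 29.3137u_xx - 28.89u_xy + 5u_yy = 0. Hyperbolic. (A = 29.3137, B = -28.89, C = 5 gives B² - 4AC = 248.3581.)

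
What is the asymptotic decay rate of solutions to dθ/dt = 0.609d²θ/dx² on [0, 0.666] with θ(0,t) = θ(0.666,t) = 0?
Eigenvalues: λₙ = 0.609n²π²/0.666².
First three modes:
  n=1: λ₁ = 0.609π²/0.666² ≈ 13.551
  n=2: λ₂ = 2.436π²/0.666² ≈ 54.204 (4× faster decay)
  n=3: λ₃ = 5.481π²/0.666² ≈ 121.958 (9× faster decay)
As t → ∞, higher modes decay exponentially faster. The n=1 mode dominates: θ ~ c₁ sin(πx/0.666) e^{-λ₁t}.
Decay rate: λ₁ = 0.609π²/0.666² ≈ 13.551.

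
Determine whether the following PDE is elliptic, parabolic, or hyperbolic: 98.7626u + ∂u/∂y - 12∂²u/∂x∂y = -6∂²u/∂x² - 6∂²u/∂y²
Rewriting in standard form: 6∂²u/∂x² - 12∂²u/∂x∂y + 6∂²u/∂y² + ∂u/∂y + 98.7626u = 0. Coefficients: A = 6, B = -12, C = 6. B² - 4AC = 0, which is zero, so the equation is parabolic.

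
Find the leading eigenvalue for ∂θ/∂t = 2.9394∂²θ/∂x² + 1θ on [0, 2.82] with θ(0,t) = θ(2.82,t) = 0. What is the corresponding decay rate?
Eigenvalues: λₙ = 2.9394n²π²/2.82² - 1.
First three modes:
  n=1: λ₁ = 2.9394π²/2.82² - 1 ≈ 2.648
  n=2: λ₂ = 11.7576π²/2.82² - 1 ≈ 13.592
  n=3: λ₃ = 26.4546π²/2.82² - 1 ≈ 31.832
Since 2.9394π²/2.82² ≈ 3.648 > 1, all λₙ > 0.
The n=1 mode decays slowest → dominates as t → ∞.
Asymptotic: θ ~ c₁ sin(πx/2.82) e^{-λ₁t} with decay rate λ₁ ≈ 2.648.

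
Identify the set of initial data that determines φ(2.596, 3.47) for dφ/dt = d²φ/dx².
The entire real line. The heat equation has infinite propagation speed: any initial disturbance instantly affects all points (though exponentially small far away).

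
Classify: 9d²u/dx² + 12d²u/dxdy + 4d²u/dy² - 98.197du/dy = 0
Parabolic (discriminant = 0).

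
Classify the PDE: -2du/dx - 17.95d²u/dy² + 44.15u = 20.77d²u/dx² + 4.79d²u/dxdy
Rewriting in standard form: -20.77d²u/dx² - 4.79d²u/dxdy - 17.95d²u/dy² - 2du/dx + 44.15u = 0. A = -20.77, B = -4.79, C = -17.95. Discriminant B² - 4AC = -1468.3419. Since -1468.3419 < 0, elliptic.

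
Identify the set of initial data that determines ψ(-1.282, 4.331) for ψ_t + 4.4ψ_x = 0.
A single point: x = -20.3384. The characteristic through (-1.282, 4.331) is x - 4.4t = const, so x = -1.282 - 4.4·4.331 = -20.3384.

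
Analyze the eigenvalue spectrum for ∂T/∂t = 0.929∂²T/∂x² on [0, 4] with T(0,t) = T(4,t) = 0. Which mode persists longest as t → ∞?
Eigenvalues: λₙ = 0.929n²π²/4².
First three modes:
  n=1: λ₁ = 0.929π²/4² ≈ 0.573
  n=2: λ₂ = 3.716π²/4² ≈ 2.292 (4× faster decay)
  n=3: λ₃ = 8.361π²/4² ≈ 5.157 (9× faster decay)
As t → ∞, higher modes decay exponentially faster. The n=1 mode dominates: T ~ c₁ sin(πx/4) e^{-λ₁t}.
Decay rate: λ₁ = 0.929π²/4² ≈ 0.573.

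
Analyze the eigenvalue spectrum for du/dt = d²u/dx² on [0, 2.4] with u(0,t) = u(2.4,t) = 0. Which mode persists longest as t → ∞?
Eigenvalues: λₙ = n²π²/2.4².
First three modes:
  n=1: λ₁ = π²/2.4² ≈ 1.713
  n=2: λ₂ = 4π²/2.4² ≈ 6.854 (4× faster decay)
  n=3: λ₃ = 9π²/2.4² ≈ 15.421 (9× faster decay)
As t → ∞, higher modes decay exponentially faster. The n=1 mode dominates: u ~ c₁ sin(πx/2.4) e^{-λ₁t}.
Decay rate: λ₁ = π²/2.4² ≈ 1.713.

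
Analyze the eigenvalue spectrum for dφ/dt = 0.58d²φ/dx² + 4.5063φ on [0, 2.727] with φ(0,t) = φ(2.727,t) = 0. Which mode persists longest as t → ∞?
Eigenvalues: λₙ = 0.58n²π²/2.727² - 4.5063.
First three modes:
  n=1: λ₁ = 0.58π²/2.727² - 4.5063 ≈ -3.737
  n=2: λ₂ = 2.32π²/2.727² - 4.5063 ≈ -1.427
  n=3: λ₃ = 5.22π²/2.727² - 4.5063 ≈ 2.422
Since 0.58π²/2.727² ≈ 0.77 < 4.5063, λ₁ < 0.
The n=1 mode grows fastest (−λₙ is largest for n=1) → dominates.
Asymptotic: φ ~ c₁ sin(πx/2.727) e^{3.737t} (exponential growth at rate −λ₁ ≈ 3.737).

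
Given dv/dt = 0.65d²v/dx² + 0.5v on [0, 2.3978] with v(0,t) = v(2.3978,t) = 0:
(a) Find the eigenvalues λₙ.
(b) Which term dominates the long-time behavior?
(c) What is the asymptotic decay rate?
Eigenvalues: λₙ = 0.65n²π²/2.3978² - 0.5.
First three modes:
  n=1: λ₁ = 0.65π²/2.3978² - 0.5 ≈ 0.616
  n=2: λ₂ = 2.6π²/2.3978² - 0.5 ≈ 3.963
  n=3: λ₃ = 5.85π²/2.3978² - 0.5 ≈ 9.542
Since 0.65π²/2.3978² ≈ 1.116 > 0.5, all λₙ > 0.
The n=1 mode decays slowest → dominates as t → ∞.
Asymptotic: v ~ c₁ sin(πx/2.3978) e^{-λ₁t} with decay rate λ₁ ≈ 0.616.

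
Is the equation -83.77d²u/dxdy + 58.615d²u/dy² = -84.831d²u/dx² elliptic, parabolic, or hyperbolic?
Rewriting in standard form: 84.831d²u/dx² - 83.77d²u/dxdy + 58.615d²u/dy² = 0. Computing B² - 4AC with A = 84.831, B = -83.77, C = 58.615: discriminant = -12872.06336 (negative). Answer: elliptic.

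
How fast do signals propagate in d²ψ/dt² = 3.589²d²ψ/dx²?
Speed = 3.589. Information travels along characteristics x = x₀ ± 3.589t.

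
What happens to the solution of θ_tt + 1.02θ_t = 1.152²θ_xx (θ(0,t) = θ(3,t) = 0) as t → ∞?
θ → 0. Damping (γ=1.02) dissipates energy; oscillations decay exponentially.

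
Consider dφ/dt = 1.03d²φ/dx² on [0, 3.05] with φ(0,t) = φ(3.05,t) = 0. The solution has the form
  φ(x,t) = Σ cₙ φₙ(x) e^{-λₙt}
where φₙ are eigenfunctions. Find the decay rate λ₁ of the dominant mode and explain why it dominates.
Eigenvalues: λₙ = 1.03n²π²/3.05².
First three modes:
  n=1: λ₁ = 1.03π²/3.05² ≈ 1.093
  n=2: λ₂ = 4.12π²/3.05² ≈ 4.371 (4× faster decay)
  n=3: λ₃ = 9.27π²/3.05² ≈ 9.835 (9× faster decay)
As t → ∞, higher modes decay exponentially faster. The n=1 mode dominates: φ ~ c₁ sin(πx/3.05) e^{-λ₁t}.
Decay rate: λ₁ = 1.03π²/3.05² ≈ 1.093.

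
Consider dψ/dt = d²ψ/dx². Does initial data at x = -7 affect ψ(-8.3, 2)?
Yes, for any finite x. The heat equation has infinite propagation speed, so all initial data affects all points at any t > 0.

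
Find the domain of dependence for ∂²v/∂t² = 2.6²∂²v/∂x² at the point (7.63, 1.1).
Domain of dependence: [4.77, 10.49]. Signals travel at speed 2.6, so data within |x - 7.63| ≤ 2.6·1.1 = 2.86 can reach the point.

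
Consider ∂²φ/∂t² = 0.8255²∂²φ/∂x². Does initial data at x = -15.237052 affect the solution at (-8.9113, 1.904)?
No. The domain of dependence is [-10.483052, -7.339548], and -15.237052 is outside this interval.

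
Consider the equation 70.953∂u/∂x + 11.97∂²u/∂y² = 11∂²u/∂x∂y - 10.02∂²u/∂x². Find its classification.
Rewriting in standard form: 10.02∂²u/∂x² - 11∂²u/∂x∂y + 11.97∂²u/∂y² + 70.953∂u/∂x = 0. Elliptic. (A = 10.02, B = -11, C = 11.97 gives B² - 4AC = -358.7576.)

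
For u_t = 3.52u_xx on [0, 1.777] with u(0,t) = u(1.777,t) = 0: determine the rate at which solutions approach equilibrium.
Eigenvalues: λₙ = 3.52n²π²/1.777².
First three modes:
  n=1: λ₁ = 3.52π²/1.777² ≈ 11.002
  n=2: λ₂ = 14.08π²/1.777² ≈ 44.008 (4× faster decay)
  n=3: λ₃ = 31.68π²/1.777² ≈ 99.017 (9× faster decay)
As t → ∞, higher modes decay exponentially faster. The n=1 mode dominates: u ~ c₁ sin(πx/1.777) e^{-λ₁t}.
Decay rate: λ₁ = 3.52π²/1.777² ≈ 11.002.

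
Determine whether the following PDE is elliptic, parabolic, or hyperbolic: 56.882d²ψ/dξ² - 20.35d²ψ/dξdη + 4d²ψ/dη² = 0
Coefficients: A = 56.882, B = -20.35, C = 4. B² - 4AC = -495.9895, which is negative, so the equation is elliptic.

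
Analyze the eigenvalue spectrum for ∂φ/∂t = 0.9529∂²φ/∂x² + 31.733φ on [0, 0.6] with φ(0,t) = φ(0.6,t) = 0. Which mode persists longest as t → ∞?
Eigenvalues: λₙ = 0.9529n²π²/0.6² - 31.733.
First three modes:
  n=1: λ₁ = 0.9529π²/0.6² - 31.733 ≈ -5.609
  n=2: λ₂ = 3.8116π²/0.6² - 31.733 ≈ 72.764
  n=3: λ₃ = 8.5761π²/0.6² - 31.733 ≈ 203.386
Since 0.9529π²/0.6² ≈ 26.124 < 31.733, λ₁ < 0.
The n=1 mode grows fastest (−λₙ is largest for n=1) → dominates.
Asymptotic: φ ~ c₁ sin(πx/0.6) e^{5.609t} (exponential growth at rate −λ₁ ≈ 5.609).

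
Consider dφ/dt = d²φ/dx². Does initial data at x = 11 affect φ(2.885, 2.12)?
Yes, for any finite x. The heat equation has infinite propagation speed, so all initial data affects all points at any t > 0.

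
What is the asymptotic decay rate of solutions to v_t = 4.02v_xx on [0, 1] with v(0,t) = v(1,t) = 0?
Eigenvalues: λₙ = 4.02n²π².
First three modes:
  n=1: λ₁ = 4.02π² ≈ 39.676
  n=2: λ₂ = 16.08π² ≈ 158.703 (4× faster decay)
  n=3: λ₃ = 36.18π² ≈ 357.082 (9× faster decay)
As t → ∞, higher modes decay exponentially faster. The n=1 mode dominates: v ~ c₁ sin(πx) e^{-λ₁t}.
Decay rate: λ₁ = 4.02π² ≈ 39.676.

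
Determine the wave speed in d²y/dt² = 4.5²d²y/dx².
Speed = 4.5. Information travels along characteristics x = x₀ ± 4.5t.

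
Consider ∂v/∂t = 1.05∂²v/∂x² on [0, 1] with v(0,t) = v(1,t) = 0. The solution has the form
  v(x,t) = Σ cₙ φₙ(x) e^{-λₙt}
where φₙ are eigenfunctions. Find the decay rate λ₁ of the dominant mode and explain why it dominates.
Eigenvalues: λₙ = 1.05n²π².
First three modes:
  n=1: λ₁ = 1.05π² ≈ 10.363
  n=2: λ₂ = 4.2π² ≈ 41.452 (4× faster decay)
  n=3: λ₃ = 9.45π² ≈ 93.268 (9× faster decay)
As t → ∞, higher modes decay exponentially faster. The n=1 mode dominates: v ~ c₁ sin(πx) e^{-λ₁t}.
Decay rate: λ₁ = 1.05π² ≈ 10.363.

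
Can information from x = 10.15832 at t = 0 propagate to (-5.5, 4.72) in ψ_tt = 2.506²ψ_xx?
No. The domain of dependence is [-17.32832, 6.32832], and 10.15832 is outside this interval.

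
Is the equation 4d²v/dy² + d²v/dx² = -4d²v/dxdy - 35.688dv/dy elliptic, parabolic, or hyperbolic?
Rewriting in standard form: d²v/dx² + 4d²v/dxdy + 4d²v/dy² + 35.688dv/dy = 0. Computing B² - 4AC with A = 1, B = 4, C = 4: discriminant = 0 (zero). Answer: parabolic.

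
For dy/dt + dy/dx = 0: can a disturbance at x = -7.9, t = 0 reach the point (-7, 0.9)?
Yes. The characteristic through (-7, 0.9) passes through x = -7.9.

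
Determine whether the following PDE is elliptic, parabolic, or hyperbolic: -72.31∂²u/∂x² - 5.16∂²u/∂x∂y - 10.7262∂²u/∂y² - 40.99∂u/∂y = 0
Coefficients: A = -72.31, B = -5.16, C = -10.7262. B² - 4AC = -3075.820488, which is negative, so the equation is elliptic.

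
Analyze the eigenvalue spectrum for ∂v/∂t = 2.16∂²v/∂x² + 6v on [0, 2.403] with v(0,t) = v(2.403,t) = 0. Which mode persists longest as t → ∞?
Eigenvalues: λₙ = 2.16n²π²/2.403² - 6.
First three modes:
  n=1: λ₁ = 2.16π²/2.403² - 6 ≈ -2.308
  n=2: λ₂ = 8.64π²/2.403² - 6 ≈ 8.767
  n=3: λ₃ = 19.44π²/2.403² - 6 ≈ 27.227
Since 2.16π²/2.403² ≈ 3.692 < 6, λ₁ < 0.
The n=1 mode grows fastest (−λₙ is largest for n=1) → dominates.
Asymptotic: v ~ c₁ sin(πx/2.403) e^{2.308t} (exponential growth at rate −λ₁ ≈ 2.308).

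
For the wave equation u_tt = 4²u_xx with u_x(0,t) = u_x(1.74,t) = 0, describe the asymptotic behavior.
u oscillates about a mean that drifts linearly in t (generically unbounded; no decay). There is no damping, so the nonconstant modes persist as standing waves (energy conserved, no decay). But with Neumann conditions at both ends the constant mode has eigenvalue 0: the spatial mean M(t) of u satisfies M'' = 0, so M(t) = M(0) + M'(0)·t. Unless the initial velocity has zero mean (∫u_t(x,0)dx = 0), the solution grows linearly in t (unbounded, though not exponentially); if it does have zero mean, the solution stays bounded and simply oscillates.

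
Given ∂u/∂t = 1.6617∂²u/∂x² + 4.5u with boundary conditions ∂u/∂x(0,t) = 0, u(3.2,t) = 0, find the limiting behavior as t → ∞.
u grows unboundedly. Reaction dominates diffusion (r=4.5 > κπ²/(4L²)≈0.4); solution grows exponentially.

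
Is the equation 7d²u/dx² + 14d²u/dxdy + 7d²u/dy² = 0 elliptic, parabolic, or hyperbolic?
Computing B² - 4AC with A = 7, B = 14, C = 7: discriminant = 0 (zero). Answer: parabolic.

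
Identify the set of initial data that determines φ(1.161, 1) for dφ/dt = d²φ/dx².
The entire real line. The heat equation has infinite propagation speed: any initial disturbance instantly affects all points (though exponentially small far away).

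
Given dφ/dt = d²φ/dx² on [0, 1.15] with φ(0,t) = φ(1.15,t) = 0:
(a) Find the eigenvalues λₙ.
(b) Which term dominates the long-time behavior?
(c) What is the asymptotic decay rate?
Eigenvalues: λₙ = n²π²/1.15².
First three modes:
  n=1: λ₁ = π²/1.15² ≈ 7.463
  n=2: λ₂ = 4π²/1.15² ≈ 29.851 (4× faster decay)
  n=3: λ₃ = 9π²/1.15² ≈ 67.166 (9× faster decay)
As t → ∞, higher modes decay exponentially faster. The n=1 mode dominates: φ ~ c₁ sin(πx/1.15) e^{-λ₁t}.
Decay rate: λ₁ = π²/1.15² ≈ 7.463.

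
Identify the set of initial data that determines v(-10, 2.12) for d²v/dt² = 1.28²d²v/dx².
Domain of dependence: [-12.7136, -7.2864]. Signals travel at speed 1.28, so data within |x - -10| ≤ 1.28·2.12 = 2.7136 can reach the point.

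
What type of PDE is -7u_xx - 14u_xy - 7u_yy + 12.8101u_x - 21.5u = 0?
With A = -7, B = -14, C = -7, the discriminant is 0. This is a parabolic PDE.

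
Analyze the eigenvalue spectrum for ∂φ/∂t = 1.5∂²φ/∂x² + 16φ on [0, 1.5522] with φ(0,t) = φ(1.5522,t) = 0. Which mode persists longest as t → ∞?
Eigenvalues: λₙ = 1.5n²π²/1.5522² - 16.
First three modes:
  n=1: λ₁ = 1.5π²/1.5522² - 16 ≈ -9.855
  n=2: λ₂ = 6π²/1.5522² - 16 ≈ 8.579
  n=3: λ₃ = 13.5π²/1.5522² - 16 ≈ 39.302
Since 1.5π²/1.5522² ≈ 6.145 < 16, λ₁ < 0.
The n=1 mode grows fastest (−λₙ is largest for n=1) → dominates.
Asymptotic: φ ~ c₁ sin(πx/1.5522) e^{9.855t} (exponential growth at rate −λ₁ ≈ 9.855).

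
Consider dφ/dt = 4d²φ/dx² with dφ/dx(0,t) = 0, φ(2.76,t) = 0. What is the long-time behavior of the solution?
As t → ∞, φ → 0. Heat escapes through the Dirichlet boundary.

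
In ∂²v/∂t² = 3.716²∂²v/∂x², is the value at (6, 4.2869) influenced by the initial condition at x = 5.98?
Yes. The domain of dependence is [-9.9301204, 21.9301204], and 5.98 ∈ [-9.9301204, 21.9301204].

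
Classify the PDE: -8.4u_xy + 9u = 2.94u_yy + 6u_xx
Rewriting in standard form: -6u_xx - 8.4u_xy - 2.94u_yy + 9u = 0. A = -6, B = -8.4, C = -2.94. Discriminant B² - 4AC = 0. Since 0 = 0, parabolic.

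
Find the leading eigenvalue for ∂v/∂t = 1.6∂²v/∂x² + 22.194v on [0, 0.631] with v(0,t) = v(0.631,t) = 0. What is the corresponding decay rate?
Eigenvalues: λₙ = 1.6n²π²/0.631² - 22.194.
First three modes:
  n=1: λ₁ = 1.6π²/0.631² - 22.194 ≈ 17.467
  n=2: λ₂ = 6.4π²/0.631² - 22.194 ≈ 136.449
  n=3: λ₃ = 14.4π²/0.631² - 22.194 ≈ 334.753
Since 1.6π²/0.631² ≈ 39.661 > 22.194, all λₙ > 0.
The n=1 mode decays slowest → dominates as t → ∞.
Asymptotic: v ~ c₁ sin(πx/0.631) e^{-λ₁t} with decay rate λ₁ ≈ 17.467.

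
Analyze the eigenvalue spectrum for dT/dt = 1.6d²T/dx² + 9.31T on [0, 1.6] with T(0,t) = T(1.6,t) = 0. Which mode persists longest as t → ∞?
Eigenvalues: λₙ = 1.6n²π²/1.6² - 9.31.
First three modes:
  n=1: λ₁ = 1.6π²/1.6² - 9.31 ≈ -3.141
  n=2: λ₂ = 6.4π²/1.6² - 9.31 ≈ 15.364
  n=3: λ₃ = 14.4π²/1.6² - 9.31 ≈ 46.207
Since 1.6π²/1.6² ≈ 6.169 < 9.31, λ₁ < 0.
The n=1 mode grows fastest (−λₙ is largest for n=1) → dominates.
Asymptotic: T ~ c₁ sin(πx/1.6) e^{3.141t} (exponential growth at rate −λ₁ ≈ 3.141).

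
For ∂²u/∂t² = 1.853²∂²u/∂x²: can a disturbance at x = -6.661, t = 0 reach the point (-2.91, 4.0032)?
Yes. The domain of dependence is [-10.3279296, 4.5079296], and -6.661 ∈ [-10.3279296, 4.5079296].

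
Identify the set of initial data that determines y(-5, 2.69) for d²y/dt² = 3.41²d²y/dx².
Domain of dependence: [-14.1729, 4.1729]. Signals travel at speed 3.41, so data within |x - -5| ≤ 3.41·2.69 = 9.1729 can reach the point.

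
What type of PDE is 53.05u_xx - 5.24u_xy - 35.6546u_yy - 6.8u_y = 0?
With A = 53.05, B = -5.24, C = -35.6546, the discriminant is 7593.36372. This is a hyperbolic PDE.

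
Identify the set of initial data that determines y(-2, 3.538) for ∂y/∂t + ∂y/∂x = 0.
A single point: x = -5.538. The characteristic through (-2, 3.538) is x - 1t = const, so x = -2 - 1·3.538 = -5.538.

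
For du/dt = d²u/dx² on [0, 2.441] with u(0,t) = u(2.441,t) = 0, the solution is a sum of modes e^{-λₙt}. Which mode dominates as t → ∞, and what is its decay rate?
Eigenvalues: λₙ = n²π²/2.441².
First three modes:
  n=1: λ₁ = π²/2.441² ≈ 1.656
  n=2: λ₂ = 4π²/2.441² ≈ 6.626 (4× faster decay)
  n=3: λ₃ = 9π²/2.441² ≈ 14.908 (9× faster decay)
As t → ∞, higher modes decay exponentially faster. The n=1 mode dominates: u ~ c₁ sin(πx/2.441) e^{-λ₁t}.
Decay rate: λ₁ = π²/2.441² ≈ 1.656.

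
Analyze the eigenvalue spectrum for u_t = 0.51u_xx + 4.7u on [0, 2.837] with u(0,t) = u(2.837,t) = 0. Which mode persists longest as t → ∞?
Eigenvalues: λₙ = 0.51n²π²/2.837² - 4.7.
First three modes:
  n=1: λ₁ = 0.51π²/2.837² - 4.7 ≈ -4.075
  n=2: λ₂ = 2.04π²/2.837² - 4.7 ≈ -2.198
  n=3: λ₃ = 4.59π²/2.837² - 4.7 ≈ 0.929
Since 0.51π²/2.837² ≈ 0.625 < 4.7, λ₁ < 0.
The n=1 mode grows fastest (−λₙ is largest for n=1) → dominates.
Asymptotic: u ~ c₁ sin(πx/2.837) e^{4.075t} (exponential growth at rate −λ₁ ≈ 4.075).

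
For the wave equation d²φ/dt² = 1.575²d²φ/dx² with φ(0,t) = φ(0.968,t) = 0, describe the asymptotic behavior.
φ oscillates (no decay). Energy is conserved; the solution oscillates indefinitely as standing waves.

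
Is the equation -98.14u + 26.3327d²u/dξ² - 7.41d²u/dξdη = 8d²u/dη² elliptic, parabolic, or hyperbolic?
Rewriting in standard form: 26.3327d²u/dξ² - 7.41d²u/dξdη - 8d²u/dη² - 98.14u = 0. Computing B² - 4AC with A = 26.3327, B = -7.41, C = -8: discriminant = 897.5545 (positive). Answer: hyperbolic.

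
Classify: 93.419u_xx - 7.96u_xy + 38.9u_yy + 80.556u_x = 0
Elliptic (discriminant = -14472.6348).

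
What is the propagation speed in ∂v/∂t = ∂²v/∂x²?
Infinite. The heat equation is parabolic, not hyperbolic, so disturbances propagate instantly.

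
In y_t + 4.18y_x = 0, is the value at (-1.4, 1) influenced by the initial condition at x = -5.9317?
No. Only data at x = -5.58 affects (-1.4, 1). Advection has one-way propagation along characteristics.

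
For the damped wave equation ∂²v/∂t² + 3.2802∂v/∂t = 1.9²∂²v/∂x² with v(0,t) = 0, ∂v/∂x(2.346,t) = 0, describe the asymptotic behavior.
v → 0. Damping (γ=3.2802) dissipates energy; oscillations decay exponentially.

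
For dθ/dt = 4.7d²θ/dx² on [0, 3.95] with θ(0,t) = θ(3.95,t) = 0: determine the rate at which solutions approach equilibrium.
Eigenvalues: λₙ = 4.7n²π²/3.95².
First three modes:
  n=1: λ₁ = 4.7π²/3.95² ≈ 2.973
  n=2: λ₂ = 18.8π²/3.95² ≈ 11.892 (4× faster decay)
  n=3: λ₃ = 42.3π²/3.95² ≈ 26.758 (9× faster decay)
As t → ∞, higher modes decay exponentially faster. The n=1 mode dominates: θ ~ c₁ sin(πx/3.95) e^{-λ₁t}.
Decay rate: λ₁ = 4.7π²/3.95² ≈ 2.973.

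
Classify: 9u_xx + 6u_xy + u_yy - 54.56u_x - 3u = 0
Parabolic (discriminant = 0).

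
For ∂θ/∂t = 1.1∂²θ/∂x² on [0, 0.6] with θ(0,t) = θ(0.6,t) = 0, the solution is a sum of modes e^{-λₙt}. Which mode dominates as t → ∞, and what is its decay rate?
Eigenvalues: λₙ = 1.1n²π²/0.6².
First three modes:
  n=1: λ₁ = 1.1π²/0.6² ≈ 30.157
  n=2: λ₂ = 4.4π²/0.6² ≈ 120.628 (4× faster decay)
  n=3: λ₃ = 9.9π²/0.6² ≈ 271.414 (9× faster decay)
As t → ∞, higher modes decay exponentially faster. The n=1 mode dominates: θ ~ c₁ sin(πx/0.6) e^{-λ₁t}.
Decay rate: λ₁ = 1.1π²/0.6² ≈ 30.157.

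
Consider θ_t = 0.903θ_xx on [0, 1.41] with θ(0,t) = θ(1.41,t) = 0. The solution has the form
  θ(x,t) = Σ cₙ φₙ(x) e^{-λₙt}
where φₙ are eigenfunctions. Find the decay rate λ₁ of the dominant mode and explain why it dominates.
Eigenvalues: λₙ = 0.903n²π²/1.41².
First three modes:
  n=1: λ₁ = 0.903π²/1.41² ≈ 4.483
  n=2: λ₂ = 3.612π²/1.41² ≈ 17.931 (4× faster decay)
  n=3: λ₃ = 8.127π²/1.41² ≈ 40.345 (9× faster decay)
As t → ∞, higher modes decay exponentially faster. The n=1 mode dominates: θ ~ c₁ sin(πx/1.41) e^{-λ₁t}.
Decay rate: λ₁ = 0.903π²/1.41² ≈ 4.483.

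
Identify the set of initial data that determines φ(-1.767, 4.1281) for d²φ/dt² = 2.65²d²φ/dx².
Domain of dependence: [-12.706465, 9.172465]. Signals travel at speed 2.65, so data within |x - -1.767| ≤ 2.65·4.1281 = 10.939465 can reach the point.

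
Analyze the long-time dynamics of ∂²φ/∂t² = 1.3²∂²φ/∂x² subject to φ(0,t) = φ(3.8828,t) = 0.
Long-time behavior: φ oscillates (no decay). Energy is conserved; the solution oscillates indefinitely as standing waves.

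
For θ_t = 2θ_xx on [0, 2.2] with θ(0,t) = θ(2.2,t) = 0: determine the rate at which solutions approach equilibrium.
Eigenvalues: λₙ = 2n²π²/2.2².
First three modes:
  n=1: λ₁ = 2π²/2.2² ≈ 4.078
  n=2: λ₂ = 8π²/2.2² ≈ 16.313 (4× faster decay)
  n=3: λ₃ = 18π²/2.2² ≈ 36.705 (9× faster decay)
As t → ∞, higher modes decay exponentially faster. The n=1 mode dominates: θ ~ c₁ sin(πx/2.2) e^{-λ₁t}.
Decay rate: λ₁ = 2π²/2.2² ≈ 4.078.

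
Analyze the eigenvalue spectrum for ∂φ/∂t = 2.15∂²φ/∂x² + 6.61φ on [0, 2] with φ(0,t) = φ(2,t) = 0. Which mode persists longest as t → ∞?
Eigenvalues: λₙ = 2.15n²π²/2² - 6.61.
First three modes:
  n=1: λ₁ = 2.15π²/2² - 6.61 ≈ -1.305
  n=2: λ₂ = 8.6π²/2² - 6.61 ≈ 14.61
  n=3: λ₃ = 19.35π²/2² - 6.61 ≈ 41.134
Since 2.15π²/2² ≈ 5.305 < 6.61, λ₁ < 0.
The n=1 mode grows fastest (−λₙ is largest for n=1) → dominates.
Asymptotic: φ ~ c₁ sin(πx/2) e^{1.305t} (exponential growth at rate −λ₁ ≈ 1.305).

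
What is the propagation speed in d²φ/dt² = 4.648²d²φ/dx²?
Speed = 4.648. Information travels along characteristics x = x₀ ± 4.648t.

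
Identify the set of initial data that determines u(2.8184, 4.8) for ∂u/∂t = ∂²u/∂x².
The entire real line. The heat equation has infinite propagation speed: any initial disturbance instantly affects all points (though exponentially small far away).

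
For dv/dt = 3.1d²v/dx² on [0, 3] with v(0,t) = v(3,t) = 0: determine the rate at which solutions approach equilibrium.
Eigenvalues: λₙ = 3.1n²π²/3².
First three modes:
  n=1: λ₁ = 3.1π²/3² ≈ 3.4
  n=2: λ₂ = 12.4π²/3² ≈ 13.598 (4× faster decay)
  n=3: λ₃ = 27.9π²/3² ≈ 30.596 (9× faster decay)
As t → ∞, higher modes decay exponentially faster. The n=1 mode dominates: v ~ c₁ sin(πx/3) e^{-λ₁t}.
Decay rate: λ₁ = 3.1π²/3² ≈ 3.4.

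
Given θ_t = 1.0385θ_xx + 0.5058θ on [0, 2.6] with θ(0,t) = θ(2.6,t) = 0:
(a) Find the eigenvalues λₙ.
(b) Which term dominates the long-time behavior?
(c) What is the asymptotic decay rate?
Eigenvalues: λₙ = 1.0385n²π²/2.6² - 0.5058.
First three modes:
  n=1: λ₁ = 1.0385π²/2.6² - 0.5058 ≈ 1.01
  n=2: λ₂ = 4.154π²/2.6² - 0.5058 ≈ 5.559
  n=3: λ₃ = 9.3465π²/2.6² - 0.5058 ≈ 13.14
Since 1.0385π²/2.6² ≈ 1.516 > 0.5058, all λₙ > 0.
The n=1 mode decays slowest → dominates as t → ∞.
Asymptotic: θ ~ c₁ sin(πx/2.6) e^{-λ₁t} with decay rate λ₁ ≈ 1.01.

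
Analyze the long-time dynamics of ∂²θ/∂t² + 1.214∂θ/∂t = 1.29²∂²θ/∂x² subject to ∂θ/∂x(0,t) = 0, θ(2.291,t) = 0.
Long-time behavior: θ → 0. Damping (γ=1.214) dissipates energy; oscillations decay exponentially.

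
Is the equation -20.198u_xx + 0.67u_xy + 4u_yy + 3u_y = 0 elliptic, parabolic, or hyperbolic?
Computing B² - 4AC with A = -20.198, B = 0.67, C = 4: discriminant = 323.6169 (positive). Answer: hyperbolic.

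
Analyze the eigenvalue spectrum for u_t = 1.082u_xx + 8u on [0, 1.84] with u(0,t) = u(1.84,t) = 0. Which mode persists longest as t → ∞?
Eigenvalues: λₙ = 1.082n²π²/1.84² - 8.
First three modes:
  n=1: λ₁ = 1.082π²/1.84² - 8 ≈ -4.846
  n=2: λ₂ = 4.328π²/1.84² - 8 ≈ 4.617
  n=3: λ₃ = 9.738π²/1.84² - 8 ≈ 20.388
Since 1.082π²/1.84² ≈ 3.154 < 8, λ₁ < 0.
The n=1 mode grows fastest (−λₙ is largest for n=1) → dominates.
Asymptotic: u ~ c₁ sin(πx/1.84) e^{4.846t} (exponential growth at rate −λ₁ ≈ 4.846).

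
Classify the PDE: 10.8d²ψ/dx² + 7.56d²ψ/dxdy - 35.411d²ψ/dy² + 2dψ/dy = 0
A = 10.8, B = 7.56, C = -35.411. Discriminant B² - 4AC = 1586.9088. Since 1586.9088 > 0, hyperbolic.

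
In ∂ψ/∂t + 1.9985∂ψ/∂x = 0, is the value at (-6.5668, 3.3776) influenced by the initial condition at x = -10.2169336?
No. Only data at x = -13.3169336 affects (-6.5668, 3.3776). Advection has one-way propagation along characteristics.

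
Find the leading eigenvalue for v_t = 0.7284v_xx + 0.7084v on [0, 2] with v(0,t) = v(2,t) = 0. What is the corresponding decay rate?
Eigenvalues: λₙ = 0.7284n²π²/2² - 0.7084.
First three modes:
  n=1: λ₁ = 0.7284π²/2² - 0.7084 ≈ 1.089
  n=2: λ₂ = 2.9136π²/2² - 0.7084 ≈ 6.481
  n=3: λ₃ = 6.5556π²/2² - 0.7084 ≈ 15.467
Since 0.7284π²/2² ≈ 1.797 > 0.7084, all λₙ > 0.
The n=1 mode decays slowest → dominates as t → ∞.
Asymptotic: v ~ c₁ sin(πx/2) e^{-λ₁t} with decay rate λ₁ ≈ 1.089.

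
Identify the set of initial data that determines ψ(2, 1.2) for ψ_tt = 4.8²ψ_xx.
Domain of dependence: [-3.76, 7.76]. Signals travel at speed 4.8, so data within |x - 2| ≤ 4.8·1.2 = 5.76 can reach the point.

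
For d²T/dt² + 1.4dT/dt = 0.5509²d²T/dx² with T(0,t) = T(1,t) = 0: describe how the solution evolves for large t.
T → 0. Damping (γ=1.4) dissipates energy; oscillations decay exponentially.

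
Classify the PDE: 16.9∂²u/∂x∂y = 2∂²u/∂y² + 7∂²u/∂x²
Rewriting in standard form: -7∂²u/∂x² + 16.9∂²u/∂x∂y - 2∂²u/∂y² = 0. A = -7, B = 16.9, C = -2. Discriminant B² - 4AC = 229.61. Since 229.61 > 0, hyperbolic.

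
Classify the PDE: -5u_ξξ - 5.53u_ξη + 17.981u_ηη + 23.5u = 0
A = -5, B = -5.53, C = 17.981. Discriminant B² - 4AC = 390.2009. Since 390.2009 > 0, hyperbolic.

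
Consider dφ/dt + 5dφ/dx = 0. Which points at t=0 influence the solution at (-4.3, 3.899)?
A single point: x = -23.795. The characteristic through (-4.3, 3.899) is x - 5t = const, so x = -4.3 - 5·3.899 = -23.795.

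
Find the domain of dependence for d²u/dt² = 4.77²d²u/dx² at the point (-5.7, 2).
Domain of dependence: [-15.24, 3.84]. Signals travel at speed 4.77, so data within |x - -5.7| ≤ 4.77·2 = 9.54 can reach the point.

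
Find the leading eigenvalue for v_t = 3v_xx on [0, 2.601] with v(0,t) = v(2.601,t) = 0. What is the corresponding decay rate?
Eigenvalues: λₙ = 3n²π²/2.601².
First three modes:
  n=1: λ₁ = 3π²/2.601² ≈ 4.377
  n=2: λ₂ = 12π²/2.601² ≈ 17.507 (4× faster decay)
  n=3: λ₃ = 27π²/2.601² ≈ 39.39 (9× faster decay)
As t → ∞, higher modes decay exponentially faster. The n=1 mode dominates: v ~ c₁ sin(πx/2.601) e^{-λ₁t}.
Decay rate: λ₁ = 3π²/2.601² ≈ 4.377.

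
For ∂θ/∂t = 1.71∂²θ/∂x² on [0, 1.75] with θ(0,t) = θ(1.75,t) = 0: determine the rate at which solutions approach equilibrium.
Eigenvalues: λₙ = 1.71n²π²/1.75².
First three modes:
  n=1: λ₁ = 1.71π²/1.75² ≈ 5.511
  n=2: λ₂ = 6.84π²/1.75² ≈ 22.043 (4× faster decay)
  n=3: λ₃ = 15.39π²/1.75² ≈ 49.598 (9× faster decay)
As t → ∞, higher modes decay exponentially faster. The n=1 mode dominates: θ ~ c₁ sin(πx/1.75) e^{-λ₁t}.
Decay rate: λ₁ = 1.71π²/1.75² ≈ 5.511.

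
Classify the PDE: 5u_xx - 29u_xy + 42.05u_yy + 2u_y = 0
A = 5, B = -29, C = 42.05. Discriminant B² - 4AC = 0. Since 0 = 0, parabolic.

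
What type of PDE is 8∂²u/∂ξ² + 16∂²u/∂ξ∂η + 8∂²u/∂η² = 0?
With A = 8, B = 16, C = 8, the discriminant is 0. This is a parabolic PDE.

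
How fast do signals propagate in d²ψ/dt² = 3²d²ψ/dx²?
Speed = 3. Information travels along characteristics x = x₀ ± 3t.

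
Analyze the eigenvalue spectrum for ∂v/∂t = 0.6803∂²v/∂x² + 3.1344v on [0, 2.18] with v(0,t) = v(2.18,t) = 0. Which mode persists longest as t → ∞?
Eigenvalues: λₙ = 0.6803n²π²/2.18² - 3.1344.
First three modes:
  n=1: λ₁ = 0.6803π²/2.18² - 3.1344 ≈ -1.722
  n=2: λ₂ = 2.7212π²/2.18² - 3.1344 ≈ 2.517
  n=3: λ₃ = 6.1227π²/2.18² - 3.1344 ≈ 9.581
Since 0.6803π²/2.18² ≈ 1.413 < 3.1344, λ₁ < 0.
The n=1 mode grows fastest (−λₙ is largest for n=1) → dominates.
Asymptotic: v ~ c₁ sin(πx/2.18) e^{1.722t} (exponential growth at rate −λ₁ ≈ 1.722).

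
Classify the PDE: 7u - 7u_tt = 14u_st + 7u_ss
Rewriting in standard form: -7u_ss - 14u_st - 7u_tt + 7u = 0. A = -7, B = -14, C = -7. Discriminant B² - 4AC = 0. Since 0 = 0, parabolic.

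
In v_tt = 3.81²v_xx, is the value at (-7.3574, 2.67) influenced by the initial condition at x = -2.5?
Yes. The domain of dependence is [-17.5301, 2.8153], and -2.5 ∈ [-17.5301, 2.8153].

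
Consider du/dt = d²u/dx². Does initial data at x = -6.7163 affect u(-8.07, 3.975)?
Yes, for any finite x. The heat equation has infinite propagation speed, so all initial data affects all points at any t > 0.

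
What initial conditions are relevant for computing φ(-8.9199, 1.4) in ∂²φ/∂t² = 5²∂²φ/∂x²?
Domain of dependence: [-15.9199, -1.9199]. Signals travel at speed 5, so data within |x - -8.9199| ≤ 5·1.4 = 7 can reach the point.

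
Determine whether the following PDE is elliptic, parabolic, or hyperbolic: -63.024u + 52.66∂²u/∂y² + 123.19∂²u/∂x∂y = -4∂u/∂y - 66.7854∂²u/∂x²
Rewriting in standard form: 66.7854∂²u/∂x² + 123.19∂²u/∂x∂y + 52.66∂²u/∂y² + 4∂u/∂y - 63.024u = 0. Coefficients: A = 66.7854, B = 123.19, C = 52.66. B² - 4AC = 1108.099444, which is positive, so the equation is hyperbolic.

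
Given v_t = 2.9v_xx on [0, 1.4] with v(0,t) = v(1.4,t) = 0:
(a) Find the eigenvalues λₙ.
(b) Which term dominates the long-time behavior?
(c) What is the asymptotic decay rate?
Eigenvalues: λₙ = 2.9n²π²/1.4².
First three modes:
  n=1: λ₁ = 2.9π²/1.4² ≈ 14.603
  n=2: λ₂ = 11.6π²/1.4² ≈ 58.412 (4× faster decay)
  n=3: λ₃ = 26.1π²/1.4² ≈ 131.427 (9× faster decay)
As t → ∞, higher modes decay exponentially faster. The n=1 mode dominates: v ~ c₁ sin(πx/1.4) e^{-λ₁t}.
Decay rate: λ₁ = 2.9π²/1.4² ≈ 14.603.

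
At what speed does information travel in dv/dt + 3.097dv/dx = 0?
Speed = 3.097. Information travels along x - 3.097t = const (rightward).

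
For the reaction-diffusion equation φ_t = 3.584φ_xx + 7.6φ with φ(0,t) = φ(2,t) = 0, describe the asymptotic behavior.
φ → 0. Diffusion dominates reaction (r=7.6 < κπ²/L²≈8.84); solution decays.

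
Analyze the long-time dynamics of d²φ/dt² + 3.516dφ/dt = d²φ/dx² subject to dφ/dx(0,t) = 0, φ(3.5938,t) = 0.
Long-time behavior: φ → 0. Damping (γ=3.516) dissipates energy; oscillations decay exponentially.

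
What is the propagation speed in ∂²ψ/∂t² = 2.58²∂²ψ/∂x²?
Speed = 2.58. Information travels along characteristics x = x₀ ± 2.58t.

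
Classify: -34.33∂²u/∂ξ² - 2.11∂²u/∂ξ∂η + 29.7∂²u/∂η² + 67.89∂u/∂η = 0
Hyperbolic (discriminant = 4082.8561).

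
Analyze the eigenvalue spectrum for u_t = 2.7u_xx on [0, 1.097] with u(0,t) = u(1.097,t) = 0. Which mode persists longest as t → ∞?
Eigenvalues: λₙ = 2.7n²π²/1.097².
First three modes:
  n=1: λ₁ = 2.7π²/1.097² ≈ 22.144
  n=2: λ₂ = 10.8π²/1.097² ≈ 88.575 (4× faster decay)
  n=3: λ₃ = 24.3π²/1.097² ≈ 199.293 (9× faster decay)
As t → ∞, higher modes decay exponentially faster. The n=1 mode dominates: u ~ c₁ sin(πx/1.097) e^{-λ₁t}.
Decay rate: λ₁ = 2.7π²/1.097² ≈ 22.144.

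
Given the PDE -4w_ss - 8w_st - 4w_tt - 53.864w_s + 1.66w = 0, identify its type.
The second-order coefficients are A = -4, B = -8, C = -4. Since B² - 4AC = 0 = 0, this is a parabolic PDE.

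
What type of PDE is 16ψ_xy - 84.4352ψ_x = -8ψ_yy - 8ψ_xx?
Rewriting in standard form: 8ψ_xx + 16ψ_xy + 8ψ_yy - 84.4352ψ_x = 0. With A = 8, B = 16, C = 8, the discriminant is 0. This is a parabolic PDE.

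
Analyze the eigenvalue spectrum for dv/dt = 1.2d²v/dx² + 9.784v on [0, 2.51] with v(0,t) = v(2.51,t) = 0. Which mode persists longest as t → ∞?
Eigenvalues: λₙ = 1.2n²π²/2.51² - 9.784.
First three modes:
  n=1: λ₁ = 1.2π²/2.51² - 9.784 ≈ -7.904
  n=2: λ₂ = 4.8π²/2.51² - 9.784 ≈ -2.264
  n=3: λ₃ = 10.8π²/2.51² - 9.784 ≈ 7.135
Since 1.2π²/2.51² ≈ 1.88 < 9.784, λ₁ < 0.
The n=1 mode grows fastest (−λₙ is largest for n=1) → dominates.
Asymptotic: v ~ c₁ sin(πx/2.51) e^{7.904t} (exponential growth at rate −λ₁ ≈ 7.904).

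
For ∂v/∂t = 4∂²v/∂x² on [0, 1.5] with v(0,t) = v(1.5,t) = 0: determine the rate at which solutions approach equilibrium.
Eigenvalues: λₙ = 4n²π²/1.5².
First three modes:
  n=1: λ₁ = 4π²/1.5² ≈ 17.546
  n=2: λ₂ = 16π²/1.5² ≈ 70.184 (4× faster decay)
  n=3: λ₃ = 36π²/1.5² ≈ 157.914 (9× faster decay)
As t → ∞, higher modes decay exponentially faster. The n=1 mode dominates: v ~ c₁ sin(πx/1.5) e^{-λ₁t}.
Decay rate: λ₁ = 4π²/1.5² ≈ 17.546.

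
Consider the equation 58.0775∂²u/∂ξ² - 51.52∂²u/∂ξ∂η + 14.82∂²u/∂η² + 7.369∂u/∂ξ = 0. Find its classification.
Elliptic. (A = 58.0775, B = -51.52, C = 14.82 gives B² - 4AC = -788.5238.)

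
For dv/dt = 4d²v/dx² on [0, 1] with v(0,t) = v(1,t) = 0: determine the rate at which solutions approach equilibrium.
Eigenvalues: λₙ = 4n²π².
First three modes:
  n=1: λ₁ = 4π² ≈ 39.478
  n=2: λ₂ = 16π² ≈ 157.914 (4× faster decay)
  n=3: λ₃ = 36π² ≈ 355.306 (9× faster decay)
As t → ∞, higher modes decay exponentially faster. The n=1 mode dominates: v ~ c₁ sin(πx) e^{-λ₁t}.
Decay rate: λ₁ = 4π² ≈ 39.478.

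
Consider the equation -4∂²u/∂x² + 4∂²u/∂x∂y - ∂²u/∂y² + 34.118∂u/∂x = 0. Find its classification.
Parabolic. (A = -4, B = 4, C = -1 gives B² - 4AC = 0.)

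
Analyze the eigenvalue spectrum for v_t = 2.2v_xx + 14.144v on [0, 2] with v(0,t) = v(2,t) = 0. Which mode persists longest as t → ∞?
Eigenvalues: λₙ = 2.2n²π²/2² - 14.144.
First three modes:
  n=1: λ₁ = 2.2π²/2² - 14.144 ≈ -8.716
  n=2: λ₂ = 8.8π²/2² - 14.144 ≈ 7.569
  n=3: λ₃ = 19.8π²/2² - 14.144 ≈ 34.711
Since 2.2π²/2² ≈ 5.428 < 14.144, λ₁ < 0.
The n=1 mode grows fastest (−λₙ is largest for n=1) → dominates.
Asymptotic: v ~ c₁ sin(πx/2) e^{8.716t} (exponential growth at rate −λ₁ ≈ 8.716).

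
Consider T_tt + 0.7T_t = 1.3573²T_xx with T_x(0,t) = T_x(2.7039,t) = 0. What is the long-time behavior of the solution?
As t → ∞, T → constant (steady state). Damping (γ=0.7) dissipates the nonconstant modes; with Neumann BCs the spatial average obeys M''+γM'=0 and tends to a finite limit.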